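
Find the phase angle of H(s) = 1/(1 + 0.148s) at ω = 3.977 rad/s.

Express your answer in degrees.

Phase = -arctan(ωτ) = -arctan(3.977 × 0.148) = -30.5°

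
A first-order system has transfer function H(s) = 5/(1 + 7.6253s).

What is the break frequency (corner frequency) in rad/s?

Corner frequency = 1/τ = 1/7.6253 = 0.131 rad/s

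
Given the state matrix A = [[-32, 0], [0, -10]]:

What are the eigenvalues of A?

For diagonal matrix, eigenvalues are diagonal entries: λ₁ = -32, λ₂ = -10.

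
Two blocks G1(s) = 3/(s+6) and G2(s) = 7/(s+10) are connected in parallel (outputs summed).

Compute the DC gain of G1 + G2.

Parallel: G_eq = G1 + G2. DC gain = G1(0) + G2(0) = 3/6 + 7/10 = 0.5 + 0.7 = 1.2.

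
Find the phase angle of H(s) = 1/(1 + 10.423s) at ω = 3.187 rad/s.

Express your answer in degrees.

Phase = -arctan(ωτ) = -arctan(3.187 × 10.423) = -88.3°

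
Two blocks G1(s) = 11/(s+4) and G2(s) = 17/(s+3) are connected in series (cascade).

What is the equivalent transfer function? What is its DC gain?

Series: multiply transfer functions. G_eq = 11/(s+4) × 17/(s+3) = 187/((s+4)(s+3)). DC gain = 187/(4×3) = 15.5833.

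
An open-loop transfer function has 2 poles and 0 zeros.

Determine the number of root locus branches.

Root locus has n branches where n = number of poles = 2.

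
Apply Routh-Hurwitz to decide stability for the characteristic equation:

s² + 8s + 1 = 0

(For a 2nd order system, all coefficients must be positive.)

Coefficients: 1, 8, 1. All positive, so system is stable.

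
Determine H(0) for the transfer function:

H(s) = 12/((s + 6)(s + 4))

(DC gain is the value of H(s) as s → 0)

DC gain = H(0) = 12/(6 × 4) = 12/24 = 0.5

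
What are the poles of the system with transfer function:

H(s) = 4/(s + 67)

Pole is where denominator = 0: s + 67 = 0, so s = -67.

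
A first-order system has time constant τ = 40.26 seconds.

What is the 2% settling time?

For first-order system, 2% settling time ≈ 4τ = 4 × 40.26 = 161.04 s.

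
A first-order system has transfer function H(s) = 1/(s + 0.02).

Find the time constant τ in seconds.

For H(s) = 1/(s + 1/τ), the pole is at -1/τ = -0.02, so τ = 1/0.02 = 50 s.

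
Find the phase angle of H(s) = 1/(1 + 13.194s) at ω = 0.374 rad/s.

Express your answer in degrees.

Phase = -arctan(ωτ) = -arctan(0.374 × 13.194) = -78.5°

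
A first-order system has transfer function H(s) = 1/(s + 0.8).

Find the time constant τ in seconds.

For H(s) = 1/(s + 1/τ), the pole is at -1/τ = -0.8, so τ = 1/0.8 = 1.25 s.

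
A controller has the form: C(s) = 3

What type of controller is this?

This is a Proportional (P) controller.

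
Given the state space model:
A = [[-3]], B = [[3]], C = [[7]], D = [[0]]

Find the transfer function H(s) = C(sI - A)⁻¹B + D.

(sI - A)⁻¹ = 1/(s + 3). H(s) = 7 × 3/(s + 3) + 0 = 21/(s + 3).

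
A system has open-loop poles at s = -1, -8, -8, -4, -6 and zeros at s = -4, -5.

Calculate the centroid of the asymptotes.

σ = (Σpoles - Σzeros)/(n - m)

σ = (Σpoles - Σzeros)/(n - m) = (-27 - (-9))/(5 - 2) = -18/3 = -6.0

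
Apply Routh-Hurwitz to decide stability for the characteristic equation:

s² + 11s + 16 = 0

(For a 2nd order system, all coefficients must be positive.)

Coefficients: 1, 11, 16. All positive, so system is stable.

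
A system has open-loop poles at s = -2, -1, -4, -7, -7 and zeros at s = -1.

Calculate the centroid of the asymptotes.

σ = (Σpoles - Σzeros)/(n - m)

σ = (Σpoles - Σzeros)/(n - m) = (-21 - (-1))/(5 - 1) = -20/4 = -5.0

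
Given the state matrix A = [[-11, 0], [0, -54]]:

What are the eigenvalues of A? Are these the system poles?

For diagonal matrix, eigenvalues are diagonal entries: λ₁ = -11, λ₂ = -54. Eigenvalues of A = system poles.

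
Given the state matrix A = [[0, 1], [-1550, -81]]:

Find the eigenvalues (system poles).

det(A - λI) = λ² - (-81)λ + 1550 = (λ - (-31))(λ - (-50)). Eigenvalues: -31, -50.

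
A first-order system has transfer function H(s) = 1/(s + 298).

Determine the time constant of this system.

For H(s) = 1/(s + 1/τ), the pole is at -1/τ = -298, so τ = 1/298 = 0.0034 s.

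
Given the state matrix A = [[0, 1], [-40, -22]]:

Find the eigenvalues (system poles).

det(A - λI) = λ² - (-22)λ + 40 = (λ - (-20))(λ - (-2)). Eigenvalues: -20, -2.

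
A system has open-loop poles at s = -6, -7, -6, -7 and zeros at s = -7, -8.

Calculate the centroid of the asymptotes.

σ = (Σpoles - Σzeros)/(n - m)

σ = (Σpoles - Σzeros)/(n - m) = (-26 - (-15))/(4 - 2) = -11/2 = -5.5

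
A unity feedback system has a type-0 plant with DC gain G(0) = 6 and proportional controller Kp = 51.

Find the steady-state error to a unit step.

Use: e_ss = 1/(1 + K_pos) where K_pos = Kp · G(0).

K_pos = Kp · G(0) = 51 × 6 = 306. e_ss = 1/(1 + 306) = 0.0033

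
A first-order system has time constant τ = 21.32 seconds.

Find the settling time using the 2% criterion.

For first-order system, 2% settling time ≈ 4τ = 4 × 21.32 = 85.28 s.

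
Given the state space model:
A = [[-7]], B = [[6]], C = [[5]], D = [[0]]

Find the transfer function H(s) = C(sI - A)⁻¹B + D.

(sI - A)⁻¹ = 1/(s + 7). H(s) = 5 × 6/(s + 7) + 0 = 30/(s + 7).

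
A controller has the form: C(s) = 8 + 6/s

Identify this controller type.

This is a Proportional-Integral (PI) controller.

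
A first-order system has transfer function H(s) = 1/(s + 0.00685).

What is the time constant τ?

For H(s) = 1/(s + 1/τ), the pole is at -1/τ = -0.00685, so τ = 1/0.00685 = 146 s.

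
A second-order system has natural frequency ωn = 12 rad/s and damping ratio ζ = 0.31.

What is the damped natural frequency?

ωd = ωn√(1 - ζ²) = 12√(1 - 0.31²) = 11.41 rad/s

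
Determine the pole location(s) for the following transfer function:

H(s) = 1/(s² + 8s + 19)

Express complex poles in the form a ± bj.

Discriminant = 8² - 4×1×19 = 64 - 76 = -12 < 0, so the poles are a complex conjugate pair s = (-8 ± j√12)/(2×1). Real part = -8/(2×1) = -8/2 = -4; imaginary part = ±√12/(2×1) ≈ 1.7321. Poles: s = -4 ± 1.7321j.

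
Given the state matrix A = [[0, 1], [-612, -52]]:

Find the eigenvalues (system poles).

det(A - λI) = λ² - (-52)λ + 612 = (λ - (-34))(λ - (-18)). Eigenvalues: -34, -18.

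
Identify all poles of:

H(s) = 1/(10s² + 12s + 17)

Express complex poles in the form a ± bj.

Discriminant = 12² - 4×10×17 = 144 - 680 = -536 < 0, so the poles are a complex conjugate pair s = (-12 ± j√536)/(2×10). Real part = -12/(2×10) = -12/20 = -0.6; imaginary part = ±√536/(2×10) ≈ 1.1576. Poles: s = -0.6 ± 1.1576j.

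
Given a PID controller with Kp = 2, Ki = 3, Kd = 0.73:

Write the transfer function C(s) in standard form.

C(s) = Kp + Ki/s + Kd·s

Substituting values: C(s) = 2 + 3/s + 0.73s = (0.73s² + 2s + 3)/s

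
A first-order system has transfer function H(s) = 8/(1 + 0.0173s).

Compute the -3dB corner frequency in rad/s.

Corner frequency = 1/τ = 1/0.0173 = 57.803 rad/s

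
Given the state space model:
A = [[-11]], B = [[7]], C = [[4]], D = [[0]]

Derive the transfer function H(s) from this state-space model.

(sI - A)⁻¹ = 1/(s + 11). H(s) = 4 × 7/(s + 11) + 0 = 28/(s + 11).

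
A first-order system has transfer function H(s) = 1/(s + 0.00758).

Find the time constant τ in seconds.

For H(s) = 1/(s + 1/τ), the pole is at -1/τ = -0.00758, so τ = 1/0.00758 = 131.9 s.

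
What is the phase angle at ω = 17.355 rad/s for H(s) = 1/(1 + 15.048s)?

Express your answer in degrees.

Phase = -arctan(ωτ) = -arctan(17.355 × 15.048) = -89.8°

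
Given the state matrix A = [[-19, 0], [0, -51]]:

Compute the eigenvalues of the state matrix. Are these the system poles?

For diagonal matrix, eigenvalues are diagonal entries: λ₁ = -19, λ₂ = -51. Eigenvalues of A = system poles.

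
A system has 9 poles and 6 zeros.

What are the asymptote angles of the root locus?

n - m = 9 - 6 = 3. Angles: θk = (2k + 1)·180°/3 = 60°, 180°, 300°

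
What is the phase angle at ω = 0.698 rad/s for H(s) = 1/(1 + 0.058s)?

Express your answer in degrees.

Phase = -arctan(ωτ) = -arctan(0.698 × 0.058) = -2.3°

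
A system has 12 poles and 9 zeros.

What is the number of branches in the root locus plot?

Root locus has n branches where n = number of poles = 12.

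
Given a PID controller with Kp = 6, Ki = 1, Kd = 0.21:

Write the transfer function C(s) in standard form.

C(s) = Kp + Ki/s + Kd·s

Substituting values: C(s) = 6 + 1/s + 0.21s = (0.21s² + 6s + 1)/s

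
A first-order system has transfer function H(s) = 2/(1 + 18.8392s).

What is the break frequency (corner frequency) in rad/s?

Corner frequency = 1/τ = 1/18.8392 = 0.053 rad/s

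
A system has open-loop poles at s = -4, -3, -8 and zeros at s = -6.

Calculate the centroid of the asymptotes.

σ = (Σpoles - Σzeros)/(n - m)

σ = (Σpoles - Σzeros)/(n - m) = (-15 - (-6))/(3 - 1) = -9/2 = -4.5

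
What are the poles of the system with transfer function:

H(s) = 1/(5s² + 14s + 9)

Discriminant = 14² - 4×5×9 = 196 - 180 = 16 > 0, so two distinct real poles. Using quadratic formula: s = (-14 ± √16)/(2×5) = (-14 ± √16)/10, with √16 = 4. s₁ = -10/10 = -1, s₂ = -18/10 = -1.8. Poles: s₁ = -1, s₂ = -1.8.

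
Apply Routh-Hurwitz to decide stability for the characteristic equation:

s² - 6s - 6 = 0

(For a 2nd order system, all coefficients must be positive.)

Coefficients: 1, -6, -6. b=-6, c=-6 not positive, so system is unstable.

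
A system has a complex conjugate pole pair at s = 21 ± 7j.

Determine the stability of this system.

Real part of poles is 21 (> 0, right half-plane). Unstable.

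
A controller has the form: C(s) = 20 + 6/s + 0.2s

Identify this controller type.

This is a Proportional-Integral-Derivative (PID) controller.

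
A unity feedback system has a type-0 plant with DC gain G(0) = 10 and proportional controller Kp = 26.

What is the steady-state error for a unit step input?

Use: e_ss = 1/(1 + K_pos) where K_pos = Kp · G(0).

K_pos = Kp · G(0) = 26 × 10 = 260. e_ss = 1/(1 + 260) = 0.0038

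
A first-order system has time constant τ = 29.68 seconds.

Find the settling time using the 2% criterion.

For first-order system, 2% settling time ≈ 4τ = 4 × 29.68 = 118.72 s.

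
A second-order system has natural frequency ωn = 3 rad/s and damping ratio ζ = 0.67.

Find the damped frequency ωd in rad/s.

ωd = ωn√(1 - ζ²) = 3√(1 - 0.67²) = 2.23 rad/s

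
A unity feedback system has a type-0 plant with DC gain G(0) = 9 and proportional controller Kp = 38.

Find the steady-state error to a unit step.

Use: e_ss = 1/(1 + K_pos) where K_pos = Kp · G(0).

K_pos = Kp · G(0) = 38 × 9 = 342. e_ss = 1/(1 + 342) = 0.0029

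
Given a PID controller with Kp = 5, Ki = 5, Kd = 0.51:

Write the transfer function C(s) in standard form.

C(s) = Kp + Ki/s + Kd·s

Substituting values: C(s) = 5 + 5/s + 0.51s = (0.51s² + 5s + 5)/s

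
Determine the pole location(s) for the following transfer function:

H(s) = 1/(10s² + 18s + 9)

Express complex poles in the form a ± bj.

Discriminant = 18² - 4×10×9 = 324 - 360 = -36 < 0, so the poles are a complex conjugate pair s = (-18 ± j√36)/(2×10). Real part = -18/(2×10) = -18/20 = -0.9; imaginary part = ±√36/(2×10) = 6/20 = 0.3. Poles: s = -0.9 ± 0.3j.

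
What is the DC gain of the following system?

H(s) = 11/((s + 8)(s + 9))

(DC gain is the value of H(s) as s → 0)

DC gain = H(0) = 11/(8 × 9) = 11/72 = 0.1528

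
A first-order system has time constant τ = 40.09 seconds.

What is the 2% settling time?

For first-order system, 2% settling time ≈ 4τ = 4 × 40.09 = 160.36 s.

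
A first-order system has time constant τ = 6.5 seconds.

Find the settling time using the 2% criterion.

For first-order system, 2% settling time ≈ 4τ = 4 × 6.5 = 26.0 s.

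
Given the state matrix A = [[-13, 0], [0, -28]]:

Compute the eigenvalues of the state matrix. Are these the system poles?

For diagonal matrix, eigenvalues are diagonal entries: λ₁ = -13, λ₂ = -28. Eigenvalues of A = system poles.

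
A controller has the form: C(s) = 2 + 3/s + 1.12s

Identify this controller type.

This is a Proportional-Integral-Derivative (PID) controller.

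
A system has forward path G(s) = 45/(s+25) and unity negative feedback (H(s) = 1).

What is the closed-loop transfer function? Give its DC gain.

T(s) = G/(1+GH) = [45/(s+25)] / [1 + 45/(s+25)] = 45/(s+25+45) = 45/(s+70). DC gain = 45/70 = 0.6429.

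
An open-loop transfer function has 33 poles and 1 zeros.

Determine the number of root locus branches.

Root locus has n branches where n = number of poles = 33.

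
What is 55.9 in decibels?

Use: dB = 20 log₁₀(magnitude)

dB = 20 log₁₀(55.9) = 34.9 dB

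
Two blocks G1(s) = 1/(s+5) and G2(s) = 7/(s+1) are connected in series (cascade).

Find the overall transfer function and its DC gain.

Series: multiply transfer functions. G_eq = 1/(s+5) × 7/(s+1) = 7/((s+5)(s+1)). DC gain = 7/(5×1) = 1.4.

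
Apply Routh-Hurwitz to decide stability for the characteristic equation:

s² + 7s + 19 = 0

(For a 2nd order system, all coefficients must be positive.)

Coefficients: 1, 7, 19. All positive, so system is stable.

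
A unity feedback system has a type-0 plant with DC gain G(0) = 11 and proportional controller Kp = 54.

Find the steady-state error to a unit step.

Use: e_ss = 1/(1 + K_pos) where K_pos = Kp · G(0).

K_pos = Kp · G(0) = 54 × 11 = 594. e_ss = 1/(1 + 594) = 0.0017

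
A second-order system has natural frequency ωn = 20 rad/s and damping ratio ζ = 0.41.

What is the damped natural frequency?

ωd = ωn√(1 - ζ²) = 20√(1 - 0.41²) = 18.24 rad/s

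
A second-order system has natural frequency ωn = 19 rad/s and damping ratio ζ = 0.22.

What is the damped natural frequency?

ωd = ωn√(1 - ζ²) = 19√(1 - 0.22²) = 18.53 rad/s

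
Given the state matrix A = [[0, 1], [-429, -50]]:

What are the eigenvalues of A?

det(A - λI) = λ² - (-50)λ + 429 = (λ - (-11))(λ - (-39)). Eigenvalues: -11, -39.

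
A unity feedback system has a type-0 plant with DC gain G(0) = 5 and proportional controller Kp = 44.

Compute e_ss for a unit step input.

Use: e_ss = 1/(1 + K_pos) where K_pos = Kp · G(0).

K_pos = Kp · G(0) = 44 × 5 = 220. e_ss = 1/(1 + 220) = 0.0045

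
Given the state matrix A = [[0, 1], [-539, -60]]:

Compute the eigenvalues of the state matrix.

det(A - λI) = λ² - (-60)λ + 539 = (λ - (-49))(λ - (-11)). Eigenvalues: -49, -11.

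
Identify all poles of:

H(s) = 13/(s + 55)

Pole is where denominator = 0: s + 55 = 0, so s = -55.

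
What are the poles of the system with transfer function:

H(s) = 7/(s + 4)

Pole is where denominator = 0: s + 4 = 0, so s = -4.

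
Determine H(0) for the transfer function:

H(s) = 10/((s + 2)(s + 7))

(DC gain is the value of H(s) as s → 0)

DC gain = H(0) = 10/(2 × 7) = 10/14 = 0.7143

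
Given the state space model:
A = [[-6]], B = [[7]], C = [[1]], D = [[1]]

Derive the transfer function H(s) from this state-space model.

(sI - A)⁻¹ = 1/(s + 6). H(s) = 1×7/(s + 6) + 1 = (s + 13)/(s + 6).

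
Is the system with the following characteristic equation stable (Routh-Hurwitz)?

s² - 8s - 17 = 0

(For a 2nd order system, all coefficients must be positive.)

Coefficients: 1, -8, -17. b=-8, c=-17 not positive, so system is unstable.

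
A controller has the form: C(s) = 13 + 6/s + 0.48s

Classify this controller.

This is a Proportional-Integral-Derivative (PID) controller.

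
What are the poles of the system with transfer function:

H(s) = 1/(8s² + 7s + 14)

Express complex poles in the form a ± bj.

Discriminant = 7² - 4×8×14 = 49 - 448 = -399 < 0, so the poles are a complex conjugate pair s = (-7 ± j√399)/(2×8). Real part = -7/(2×8) = -7/16 = -0.4375; imaginary part = ±√399/(2×8) ≈ 1.2484. Poles: s = -0.4375 ± 1.2484j.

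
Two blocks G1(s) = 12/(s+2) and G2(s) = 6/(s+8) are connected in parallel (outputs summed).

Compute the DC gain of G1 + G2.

Parallel: G_eq = G1 + G2. DC gain = G1(0) + G2(0) = 12/2 + 6/8 = 6 + 0.75 = 6.75.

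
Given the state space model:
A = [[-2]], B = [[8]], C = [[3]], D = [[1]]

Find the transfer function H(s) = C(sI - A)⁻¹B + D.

(sI - A)⁻¹ = 1/(s + 2). H(s) = 3×8/(s + 2) + 1 = (s + 26)/(s + 2).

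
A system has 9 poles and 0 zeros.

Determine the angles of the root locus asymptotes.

n - m = 9 - 0 = 9. Angles: θk = (2k + 1)·180°/9 = 20°, 60°, 100°, 140°, 180°, 220°, 260°, 300°, 340°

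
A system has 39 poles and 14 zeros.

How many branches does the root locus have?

Root locus has n branches where n = number of poles = 39.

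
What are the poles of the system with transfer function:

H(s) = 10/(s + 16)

Pole is where denominator = 0: s + 16 = 0, so s = -16.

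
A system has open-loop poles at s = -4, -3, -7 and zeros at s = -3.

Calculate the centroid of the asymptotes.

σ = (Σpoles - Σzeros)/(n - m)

σ = (Σpoles - Σzeros)/(n - m) = (-14 - (-3))/(3 - 1) = -11/2 = -5.5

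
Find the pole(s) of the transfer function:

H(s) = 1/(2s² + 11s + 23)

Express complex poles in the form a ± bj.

Discriminant = 11² - 4×2×23 = 121 - 184 = -63 < 0, so the poles are a complex conjugate pair s = (-11 ± j√63)/(2×2). Real part = -11/(2×2) = -11/4 = -2.75; imaginary part = ±√63/(2×2) ≈ 1.9843. Poles: s = -2.75 ± 1.9843j.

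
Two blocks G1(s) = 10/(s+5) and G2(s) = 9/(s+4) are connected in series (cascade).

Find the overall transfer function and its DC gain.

Series: multiply transfer functions. G_eq = 10/(s+5) × 9/(s+4) = 90/((s+5)(s+4)). DC gain = 90/(5×4) = 4.5.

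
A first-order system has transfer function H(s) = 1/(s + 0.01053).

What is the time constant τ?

For H(s) = 1/(s + 1/τ), the pole is at -1/τ = -0.01053, so τ = 1/0.01053 = 94.97 s.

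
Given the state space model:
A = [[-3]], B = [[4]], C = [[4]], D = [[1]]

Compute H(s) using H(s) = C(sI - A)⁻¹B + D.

(sI - A)⁻¹ = 1/(s + 3). H(s) = 4×4/(s + 3) + 1 = (s + 19)/(s + 3).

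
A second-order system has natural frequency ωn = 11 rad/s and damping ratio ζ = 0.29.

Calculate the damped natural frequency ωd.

ωd = ωn√(1 - ζ²) = 11√(1 - 0.29²) = 10.53 rad/s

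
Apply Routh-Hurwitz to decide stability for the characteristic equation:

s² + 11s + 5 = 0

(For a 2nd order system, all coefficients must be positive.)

Coefficients: 1, 11, 5. All positive, so system is stable.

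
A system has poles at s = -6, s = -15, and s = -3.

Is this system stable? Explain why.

All poles are in the left half-plane. System is stable.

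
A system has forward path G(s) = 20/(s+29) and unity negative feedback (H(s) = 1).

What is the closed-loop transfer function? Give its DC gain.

T(s) = G/(1+GH) = [20/(s+29)] / [1 + 20/(s+29)] = 20/(s+29+20) = 20/(s+49). DC gain = 20/49 = 0.4082.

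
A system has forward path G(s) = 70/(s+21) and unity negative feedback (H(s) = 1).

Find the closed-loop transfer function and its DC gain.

T(s) = G/(1+GH) = [70/(s+21)] / [1 + 70/(s+21)] = 70/(s+21+70) = 70/(s+91). DC gain = 70/91 = 0.7692.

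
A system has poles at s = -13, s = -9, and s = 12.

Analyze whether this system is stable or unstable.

Pole(s) at s = 12 are not in the left half-plane. System is unstable.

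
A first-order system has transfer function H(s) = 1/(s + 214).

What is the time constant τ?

For H(s) = 1/(s + 1/τ), the pole is at -1/τ = -214, so τ = 1/214 = 0.0047 s.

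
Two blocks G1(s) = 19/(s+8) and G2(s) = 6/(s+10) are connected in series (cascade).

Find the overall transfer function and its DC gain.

Series: multiply transfer functions. G_eq = 19/(s+8) × 6/(s+10) = 114/((s+8)(s+10)). DC gain = 114/(8×10) = 1.425.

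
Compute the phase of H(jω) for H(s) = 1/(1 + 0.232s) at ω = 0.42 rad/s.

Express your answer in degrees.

Phase = -arctan(ωτ) = -arctan(0.42 × 0.232) = -5.6°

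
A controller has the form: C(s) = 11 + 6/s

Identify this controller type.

This is a Proportional-Integral (PI) controller.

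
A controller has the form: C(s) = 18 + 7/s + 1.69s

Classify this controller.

This is a Proportional-Integral-Derivative (PID) controller.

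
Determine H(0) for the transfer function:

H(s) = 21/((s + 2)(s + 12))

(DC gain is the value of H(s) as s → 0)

DC gain = H(0) = 21/(2 × 12) = 21/24 = 0.875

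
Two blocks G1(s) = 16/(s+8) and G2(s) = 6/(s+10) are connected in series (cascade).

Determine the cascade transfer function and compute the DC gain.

Series: multiply transfer functions. G_eq = 16/(s+8) × 6/(s+10) = 96/((s+8)(s+10)). DC gain = 96/(8×10) = 1.2.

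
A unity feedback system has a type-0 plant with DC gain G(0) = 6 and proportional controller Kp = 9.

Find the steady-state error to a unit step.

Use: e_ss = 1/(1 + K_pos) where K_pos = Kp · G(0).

K_pos = Kp · G(0) = 9 × 6 = 54. e_ss = 1/(1 + 54) = 0.0182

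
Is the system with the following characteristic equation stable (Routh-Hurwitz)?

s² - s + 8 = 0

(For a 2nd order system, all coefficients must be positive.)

Coefficients: 1, -1, 8. b=-1 not positive, so system is unstable.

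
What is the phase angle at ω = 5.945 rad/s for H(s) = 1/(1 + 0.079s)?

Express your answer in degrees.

Phase = -arctan(ωτ) = -arctan(5.945 × 0.079) = -25.2°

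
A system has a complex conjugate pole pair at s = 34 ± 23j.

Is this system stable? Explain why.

Real part of poles is 34 (> 0, right half-plane). Unstable.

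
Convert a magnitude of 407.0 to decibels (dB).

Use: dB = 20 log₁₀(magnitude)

dB = 20 log₁₀(407.0) = 52.2 dB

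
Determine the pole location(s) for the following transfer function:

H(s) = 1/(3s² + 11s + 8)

Discriminant = 11² - 4×3×8 = 121 - 96 = 25 > 0, so two distinct real poles. Using quadratic formula: s = (-11 ± √25)/(2×3) = (-11 ± √25)/6, with √25 = 5. s₁ = -6/6 = -1, s₂ = -16/6 ≈ -2.6667. Poles: s₁ = -1, s₂ = -2.6667.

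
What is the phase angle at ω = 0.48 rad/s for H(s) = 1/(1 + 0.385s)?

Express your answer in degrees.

Phase = -arctan(ωτ) = -arctan(0.48 × 0.385) = -10.5°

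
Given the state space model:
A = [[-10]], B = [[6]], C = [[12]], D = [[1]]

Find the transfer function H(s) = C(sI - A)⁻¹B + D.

(sI - A)⁻¹ = 1/(s + 10). H(s) = 12×6/(s + 10) + 1 = (s + 82)/(s + 10).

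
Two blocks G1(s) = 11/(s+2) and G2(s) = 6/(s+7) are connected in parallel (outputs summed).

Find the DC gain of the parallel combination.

Parallel: G_eq = G1 + G2. DC gain = G1(0) + G2(0) = 11/2 + 6/7 = 5.5 + 0.8571 = 6.3571.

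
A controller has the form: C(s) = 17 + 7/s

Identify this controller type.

This is a Proportional-Integral (PI) controller.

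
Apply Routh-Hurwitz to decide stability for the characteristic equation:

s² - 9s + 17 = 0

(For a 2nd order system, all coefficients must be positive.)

Coefficients: 1, -9, 17. b=-9 not positive, so system is unstable.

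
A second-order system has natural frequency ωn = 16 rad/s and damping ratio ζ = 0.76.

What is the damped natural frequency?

ωd = ωn√(1 - ζ²) = 16√(1 - 0.76²) = 10.4 rad/s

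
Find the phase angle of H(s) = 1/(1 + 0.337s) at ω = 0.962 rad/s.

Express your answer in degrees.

Phase = -arctan(ωτ) = -arctan(0.962 × 0.337) = -18.0°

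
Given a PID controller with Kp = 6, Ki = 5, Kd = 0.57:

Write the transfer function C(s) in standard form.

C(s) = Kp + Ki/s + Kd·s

Substituting values: C(s) = 6 + 5/s + 0.57s = (0.57s² + 6s + 5)/s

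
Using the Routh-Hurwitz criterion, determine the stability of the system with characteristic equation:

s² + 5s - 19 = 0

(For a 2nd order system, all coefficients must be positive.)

Coefficients: 1, 5, -19. c=-19 not positive, so system is unstable.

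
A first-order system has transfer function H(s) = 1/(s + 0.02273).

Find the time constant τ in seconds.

For H(s) = 1/(s + 1/τ), the pole is at -1/τ = -0.02273, so τ = 1/0.02273 = 43.99 s.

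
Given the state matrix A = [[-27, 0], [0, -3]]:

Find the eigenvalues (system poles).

For diagonal matrix, eigenvalues are diagonal entries: λ₁ = -27, λ₂ = -3.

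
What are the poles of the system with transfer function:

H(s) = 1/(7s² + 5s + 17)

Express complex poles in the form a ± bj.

Discriminant = 5² - 4×7×17 = 25 - 476 = -451 < 0, so the poles are a complex conjugate pair s = (-5 ± j√451)/(2×7). Real part = -5/(2×7) = -5/14 ≈ -0.3571; imaginary part = ±√451/(2×7) ≈ 1.5169. Poles: s = -0.3571 ± 1.5169j.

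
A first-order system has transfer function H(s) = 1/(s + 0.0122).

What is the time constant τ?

For H(s) = 1/(s + 1/τ), the pole is at -1/τ = -0.0122, so τ = 1/0.0122 = 81.97 s.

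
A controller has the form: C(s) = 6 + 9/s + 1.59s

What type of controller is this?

This is a Proportional-Integral-Derivative (PID) controller.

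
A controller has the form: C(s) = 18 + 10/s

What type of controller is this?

This is a Proportional-Integral (PI) controller.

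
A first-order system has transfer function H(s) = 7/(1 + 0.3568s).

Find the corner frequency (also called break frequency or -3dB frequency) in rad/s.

Corner frequency = 1/τ = 1/0.3568 = 2.803 rad/s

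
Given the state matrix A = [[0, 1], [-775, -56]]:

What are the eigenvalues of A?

det(A - λI) = λ² - (-56)λ + 775 = (λ - (-31))(λ - (-25)). Eigenvalues: -31, -25.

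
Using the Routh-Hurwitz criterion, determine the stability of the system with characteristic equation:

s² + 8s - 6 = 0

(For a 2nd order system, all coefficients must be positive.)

Coefficients: 1, 8, -6. c=-6 not positive, so system is unstable.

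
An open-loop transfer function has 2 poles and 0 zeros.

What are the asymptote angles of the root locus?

n - m = 2 - 0 = 2. Angles: θk = (2k + 1)·180°/2 = 90°, 270°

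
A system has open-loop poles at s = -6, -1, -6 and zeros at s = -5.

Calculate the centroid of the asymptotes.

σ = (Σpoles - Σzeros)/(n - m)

σ = (Σpoles - Σzeros)/(n - m) = (-13 - (-5))/(3 - 1) = -8/2 = -4.0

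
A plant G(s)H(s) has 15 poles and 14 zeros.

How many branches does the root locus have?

Root locus has n branches where n = number of poles = 15.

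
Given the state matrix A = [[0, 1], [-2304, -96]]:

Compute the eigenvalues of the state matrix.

det(A - λI) = λ² - (-96)λ + 2304 = (λ - (-48))(λ - (-48)). Eigenvalues: -48, -48.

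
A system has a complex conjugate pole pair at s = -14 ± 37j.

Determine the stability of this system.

Real part of poles is -14 (< 0, left half-plane). Stable.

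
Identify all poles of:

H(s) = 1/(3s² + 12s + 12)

Discriminant = 12² - 4×3×12 = 144 - 144 = 0, so there is a repeated real pole at s = -12/(2×3) = -12/6 = -2. Pole: s = -2 (repeated, multiplicity 2).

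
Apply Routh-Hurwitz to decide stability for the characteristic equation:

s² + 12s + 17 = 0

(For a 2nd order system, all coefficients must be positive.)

Coefficients: 1, 12, 17. All positive, so system is stable.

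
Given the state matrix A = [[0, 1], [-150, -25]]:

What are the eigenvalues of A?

det(A - λI) = λ² - (-25)λ + 150 = (λ - (-15))(λ - (-10)). Eigenvalues: -15, -10.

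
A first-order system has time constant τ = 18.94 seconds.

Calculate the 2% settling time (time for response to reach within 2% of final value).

For first-order system, 2% settling time ≈ 4τ = 4 × 18.94 = 75.76 s.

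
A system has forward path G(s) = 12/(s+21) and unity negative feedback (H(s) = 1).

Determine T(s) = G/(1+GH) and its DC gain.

T(s) = G/(1+GH) = [12/(s+21)] / [1 + 12/(s+21)] = 12/(s+21+12) = 12/(s+33). DC gain = 12/33 = 0.3636.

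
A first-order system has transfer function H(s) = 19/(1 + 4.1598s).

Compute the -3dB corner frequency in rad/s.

Corner frequency = 1/τ = 1/4.1598 = 0.24 rad/s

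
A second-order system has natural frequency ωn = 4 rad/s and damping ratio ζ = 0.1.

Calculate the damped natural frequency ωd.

ωd = ωn√(1 - ζ²) = 4√(1 - 0.1²) = 3.98 rad/s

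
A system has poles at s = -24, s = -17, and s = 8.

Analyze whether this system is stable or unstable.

Pole(s) at s = 8 are not in the left half-plane. System is unstable.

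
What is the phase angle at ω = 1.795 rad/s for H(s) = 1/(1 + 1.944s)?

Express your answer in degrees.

Phase = -arctan(ωτ) = -arctan(1.795 × 1.944) = -74.0°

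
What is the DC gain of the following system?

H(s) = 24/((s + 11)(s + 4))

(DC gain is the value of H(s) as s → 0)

DC gain = H(0) = 24/(11 × 4) = 24/44 = 0.5455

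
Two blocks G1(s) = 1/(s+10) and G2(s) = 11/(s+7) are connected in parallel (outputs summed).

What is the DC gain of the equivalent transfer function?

Parallel: G_eq = G1 + G2. DC gain = G1(0) + G2(0) = 1/10 + 11/7 = 0.1 + 1.5714 = 1.6714.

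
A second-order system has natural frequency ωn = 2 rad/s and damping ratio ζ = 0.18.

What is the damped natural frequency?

ωd = ωn√(1 - ζ²) = 2√(1 - 0.18²) = 1.97 rad/s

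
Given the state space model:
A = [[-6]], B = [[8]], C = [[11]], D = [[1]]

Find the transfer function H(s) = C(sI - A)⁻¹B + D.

(sI - A)⁻¹ = 1/(s + 6). H(s) = 11×8/(s + 6) + 1 = (s + 94)/(s + 6).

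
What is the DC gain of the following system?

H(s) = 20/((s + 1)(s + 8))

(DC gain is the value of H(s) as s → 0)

DC gain = H(0) = 20/(1 × 8) = 20/8 = 2.5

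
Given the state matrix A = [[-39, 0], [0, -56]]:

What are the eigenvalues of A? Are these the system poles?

For diagonal matrix, eigenvalues are diagonal entries: λ₁ = -39, λ₂ = -56. Eigenvalues of A = system poles.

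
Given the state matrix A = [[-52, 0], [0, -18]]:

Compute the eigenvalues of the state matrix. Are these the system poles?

For diagonal matrix, eigenvalues are diagonal entries: λ₁ = -52, λ₂ = -18. Eigenvalues of A = system poles.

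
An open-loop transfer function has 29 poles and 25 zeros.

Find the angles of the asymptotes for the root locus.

n - m = 29 - 25 = 4. Angles: θk = (2k + 1)·180°/4 = 45°, 135°, 225°, 315°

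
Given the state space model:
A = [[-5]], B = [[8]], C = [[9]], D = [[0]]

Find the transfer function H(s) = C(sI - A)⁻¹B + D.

(sI - A)⁻¹ = 1/(s + 5). H(s) = 9 × 8/(s + 5) + 0 = 72/(s + 5).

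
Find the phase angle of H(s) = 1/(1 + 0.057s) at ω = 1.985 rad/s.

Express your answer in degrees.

Phase = -arctan(ωτ) = -arctan(1.985 × 0.057) = -6.5°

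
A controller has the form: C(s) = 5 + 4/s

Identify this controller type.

This is a Proportional-Integral (PI) controller.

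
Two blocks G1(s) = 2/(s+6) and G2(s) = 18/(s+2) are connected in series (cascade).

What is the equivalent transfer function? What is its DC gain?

Series: multiply transfer functions. G_eq = 2/(s+6) × 18/(s+2) = 36/((s+6)(s+2)). DC gain = 36/(6×2) = 3.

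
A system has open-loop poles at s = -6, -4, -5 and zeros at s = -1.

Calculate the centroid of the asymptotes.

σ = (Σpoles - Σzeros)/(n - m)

σ = (Σpoles - Σzeros)/(n - m) = (-15 - (-1))/(3 - 1) = -14/2 = -7.0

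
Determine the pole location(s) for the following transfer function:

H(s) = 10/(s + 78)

Pole is where denominator = 0: s + 78 = 0, so s = -78.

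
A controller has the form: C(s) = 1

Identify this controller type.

This is a Proportional (P) controller.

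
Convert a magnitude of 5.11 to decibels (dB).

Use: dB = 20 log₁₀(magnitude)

dB = 20 log₁₀(5.11) = 14.2 dB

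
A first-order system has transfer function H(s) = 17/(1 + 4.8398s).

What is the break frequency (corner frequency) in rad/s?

Corner frequency = 1/τ = 1/4.8398 = 0.207 rad/s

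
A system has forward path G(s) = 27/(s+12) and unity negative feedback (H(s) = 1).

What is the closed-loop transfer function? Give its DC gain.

T(s) = G/(1+GH) = [27/(s+12)] / [1 + 27/(s+12)] = 27/(s+12+27) = 27/(s+39). DC gain = 27/39 = 0.6923.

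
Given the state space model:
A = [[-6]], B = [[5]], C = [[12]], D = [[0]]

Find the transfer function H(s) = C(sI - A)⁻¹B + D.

(sI - A)⁻¹ = 1/(s + 6). H(s) = 12 × 5/(s + 6) + 0 = 60/(s + 6).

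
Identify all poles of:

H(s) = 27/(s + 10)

Pole is where denominator = 0: s + 10 = 0, so s = -10.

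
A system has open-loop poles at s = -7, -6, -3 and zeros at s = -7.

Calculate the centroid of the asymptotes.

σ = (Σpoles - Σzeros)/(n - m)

σ = (Σpoles - Σzeros)/(n - m) = (-16 - (-7))/(3 - 1) = -9/2 = -4.5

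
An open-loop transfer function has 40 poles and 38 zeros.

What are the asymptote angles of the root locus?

n - m = 40 - 38 = 2. Angles: θk = (2k + 1)·180°/2 = 90°, 270°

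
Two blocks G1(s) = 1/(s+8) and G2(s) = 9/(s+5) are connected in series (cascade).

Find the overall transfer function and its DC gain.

Series: multiply transfer functions. G_eq = 1/(s+8) × 9/(s+5) = 9/((s+8)(s+5)). DC gain = 9/(8×5) = 0.225.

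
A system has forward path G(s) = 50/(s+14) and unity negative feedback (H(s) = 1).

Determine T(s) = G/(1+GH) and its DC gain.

T(s) = G/(1+GH) = [50/(s+14)] / [1 + 50/(s+14)] = 50/(s+14+50) = 50/(s+64). DC gain = 50/64 = 0.78125.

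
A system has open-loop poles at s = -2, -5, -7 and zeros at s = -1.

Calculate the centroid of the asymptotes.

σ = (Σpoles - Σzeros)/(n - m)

σ = (Σpoles - Σzeros)/(n - m) = (-14 - (-1))/(3 - 1) = -13/2 = -6.5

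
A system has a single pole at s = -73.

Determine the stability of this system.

Pole at s = -73 is in the left half-plane. Stable.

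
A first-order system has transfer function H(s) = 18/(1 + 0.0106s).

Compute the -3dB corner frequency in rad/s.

Corner frequency = 1/τ = 1/0.0106 = 94.34 rad/s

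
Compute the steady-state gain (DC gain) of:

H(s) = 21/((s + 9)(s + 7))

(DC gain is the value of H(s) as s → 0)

DC gain = H(0) = 21/(9 × 7) = 21/63 = 0.3333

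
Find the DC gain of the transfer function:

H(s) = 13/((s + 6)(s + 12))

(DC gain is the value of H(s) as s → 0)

DC gain = H(0) = 13/(6 × 12) = 13/72 = 0.1806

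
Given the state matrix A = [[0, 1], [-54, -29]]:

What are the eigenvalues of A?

det(A - λI) = λ² - (-29)λ + 54 = (λ - (-27))(λ - (-2)). Eigenvalues: -27, -2.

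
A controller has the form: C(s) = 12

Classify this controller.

This is a Proportional (P) controller.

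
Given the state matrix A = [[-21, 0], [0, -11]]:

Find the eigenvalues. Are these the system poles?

For diagonal matrix, eigenvalues are diagonal entries: λ₁ = -21, λ₂ = -11. Eigenvalues of A = system poles.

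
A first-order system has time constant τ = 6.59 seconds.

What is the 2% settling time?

For first-order system, 2% settling time ≈ 4τ = 4 × 6.59 = 26.36 s.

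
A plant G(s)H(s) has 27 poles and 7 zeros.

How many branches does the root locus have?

Root locus has n branches where n = number of poles = 27.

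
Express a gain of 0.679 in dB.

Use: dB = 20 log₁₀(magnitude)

dB = 20 log₁₀(0.679) = -3.4 dB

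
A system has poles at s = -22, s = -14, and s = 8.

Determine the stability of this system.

Pole(s) at s = 8 are not in the left half-plane. System is unstable.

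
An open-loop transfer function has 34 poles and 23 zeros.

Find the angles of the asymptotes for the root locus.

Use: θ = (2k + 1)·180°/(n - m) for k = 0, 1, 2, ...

n - m = 34 - 23 = 11. Angles: θk = (2k + 1)·180°/11 = 16.36°, 49.09°, 81.82°, 114.55°, 147.27°, 180°, 212.73°, 245.45°, 278.18°, 310.91°, 343.64°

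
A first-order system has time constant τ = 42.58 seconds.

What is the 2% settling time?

For first-order system, 2% settling time ≈ 4τ = 4 × 42.58 = 170.32 s.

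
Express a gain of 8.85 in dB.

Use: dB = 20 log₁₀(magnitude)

dB = 20 log₁₀(8.85) = 18.9 dB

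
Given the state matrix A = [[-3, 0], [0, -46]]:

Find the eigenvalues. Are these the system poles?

For diagonal matrix, eigenvalues are diagonal entries: λ₁ = -3, λ₂ = -46. Eigenvalues of A = system poles.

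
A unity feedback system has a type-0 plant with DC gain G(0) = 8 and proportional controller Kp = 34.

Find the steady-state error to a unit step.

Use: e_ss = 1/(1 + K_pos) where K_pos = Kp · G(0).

K_pos = Kp · G(0) = 34 × 8 = 272. e_ss = 1/(1 + 272) = 0.0037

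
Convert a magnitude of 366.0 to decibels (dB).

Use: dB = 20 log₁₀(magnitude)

dB = 20 log₁₀(366.0) = 51.3 dB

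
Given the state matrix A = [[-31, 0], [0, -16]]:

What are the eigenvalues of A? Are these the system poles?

For diagonal matrix, eigenvalues are diagonal entries: λ₁ = -31, λ₂ = -16. Eigenvalues of A = system poles.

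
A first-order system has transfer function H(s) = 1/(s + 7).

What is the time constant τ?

For H(s) = 1/(s + 1/τ), the pole is at -1/τ = -7, so τ = 1/7 = 0.1429 s.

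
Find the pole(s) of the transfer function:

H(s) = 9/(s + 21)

Pole is where denominator = 0: s + 21 = 0, so s = -21.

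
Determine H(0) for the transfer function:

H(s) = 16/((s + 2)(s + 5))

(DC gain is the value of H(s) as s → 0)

DC gain = H(0) = 16/(2 × 5) = 16/10 = 1.6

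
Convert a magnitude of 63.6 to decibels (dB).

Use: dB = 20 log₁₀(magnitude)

dB = 20 log₁₀(63.6) = 36.1 dB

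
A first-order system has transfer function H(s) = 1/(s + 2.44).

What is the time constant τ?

For H(s) = 1/(s + 1/τ), the pole is at -1/τ = -2.44, so τ = 1/2.44 = 0.4098 s.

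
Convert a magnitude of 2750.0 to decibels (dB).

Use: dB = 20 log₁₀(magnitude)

dB = 20 log₁₀(2750.0) = 68.8 dB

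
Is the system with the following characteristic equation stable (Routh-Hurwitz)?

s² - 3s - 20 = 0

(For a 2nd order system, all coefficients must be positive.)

Coefficients: 1, -3, -20. b=-3, c=-20 not positive, so system is unstable.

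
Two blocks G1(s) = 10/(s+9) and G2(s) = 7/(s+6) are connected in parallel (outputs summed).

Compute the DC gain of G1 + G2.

Parallel: G_eq = G1 + G2. DC gain = G1(0) + G2(0) = 10/9 + 7/6 = 1.1111 + 1.1667 = 2.2778.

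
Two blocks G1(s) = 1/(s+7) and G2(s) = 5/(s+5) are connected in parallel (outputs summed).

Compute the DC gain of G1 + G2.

Parallel: G_eq = G1 + G2. DC gain = G1(0) + G2(0) = 1/7 + 5/5 = 0.1429 + 1 = 1.1429.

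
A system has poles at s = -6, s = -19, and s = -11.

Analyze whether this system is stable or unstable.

All poles are in the left half-plane. System is stable.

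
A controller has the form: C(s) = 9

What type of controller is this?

This is a Proportional (P) controller.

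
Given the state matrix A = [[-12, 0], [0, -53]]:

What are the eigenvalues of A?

For diagonal matrix, eigenvalues are diagonal entries: λ₁ = -12, λ₂ = -53.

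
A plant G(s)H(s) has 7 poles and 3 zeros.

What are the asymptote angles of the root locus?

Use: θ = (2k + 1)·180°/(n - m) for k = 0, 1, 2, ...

n - m = 7 - 3 = 4. Angles: θk = (2k + 1)·180°/4 = 45°, 135°, 225°, 315°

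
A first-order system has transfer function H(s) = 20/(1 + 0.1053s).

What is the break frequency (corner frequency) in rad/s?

Corner frequency = 1/τ = 1/0.1053 = 9.497 rad/s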